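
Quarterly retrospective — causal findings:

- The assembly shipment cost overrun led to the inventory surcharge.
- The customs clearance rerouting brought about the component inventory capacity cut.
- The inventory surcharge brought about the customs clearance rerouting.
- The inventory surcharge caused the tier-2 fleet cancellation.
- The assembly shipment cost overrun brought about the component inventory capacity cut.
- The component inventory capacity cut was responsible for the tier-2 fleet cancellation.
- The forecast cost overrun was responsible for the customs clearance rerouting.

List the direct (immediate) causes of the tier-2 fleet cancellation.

Upstream contributors include the assembly shipment cost overrun, the customs clearance rerouting, the forecast cost overrun, but only the component inventory capacity cut, the inventory surcharge feed directly into the tier-2 fleet cancellation.

the component inventory capacity cut, the inventory surcharge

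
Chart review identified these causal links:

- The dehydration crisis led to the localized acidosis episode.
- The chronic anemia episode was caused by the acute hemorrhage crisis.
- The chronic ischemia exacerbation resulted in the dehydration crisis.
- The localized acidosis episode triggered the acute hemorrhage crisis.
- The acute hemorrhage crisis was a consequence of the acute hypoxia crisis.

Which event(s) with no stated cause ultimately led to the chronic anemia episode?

Tracing upstream from the chronic anemia episode: the chronic anemia episode ← the acute hemorrhage crisis ← the localized acidosis episode ← the dehydration crisis ← the chronic ischemia exacerbation.
A separate upstream branch: the chronic anemia episode ← the acute hemorrhage crisis ← the acute hypoxia crisis.
Each of those chain origins has no stated cause.

the acute hypoxia crisis, the chronic ischemia exacerbation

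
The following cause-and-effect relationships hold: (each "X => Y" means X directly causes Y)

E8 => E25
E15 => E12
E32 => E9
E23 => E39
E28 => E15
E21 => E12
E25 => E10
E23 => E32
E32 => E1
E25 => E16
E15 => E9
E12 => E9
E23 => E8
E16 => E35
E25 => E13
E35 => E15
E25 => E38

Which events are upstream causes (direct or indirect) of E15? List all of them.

Immediate causes of E15: E35, E28.
Further upstream: E23, E8, E25, E16.

E16, E23, E25, E28, E35, E8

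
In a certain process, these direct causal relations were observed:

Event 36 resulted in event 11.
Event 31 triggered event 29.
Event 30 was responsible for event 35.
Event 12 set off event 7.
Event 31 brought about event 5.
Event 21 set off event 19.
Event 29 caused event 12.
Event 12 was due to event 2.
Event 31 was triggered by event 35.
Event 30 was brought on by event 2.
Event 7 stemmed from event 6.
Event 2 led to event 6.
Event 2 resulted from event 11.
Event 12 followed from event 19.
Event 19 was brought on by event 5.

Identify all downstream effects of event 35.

Direct effects: event 31.
2 steps out: event 5, event 29.
3 steps out: event 19, event 12.
4 steps out: event 7.
Not reachable from it: event 36, event 11, event 2, event 30, event 6, event 21.

event 12, event 19, event 29, event 31, event 5, event 7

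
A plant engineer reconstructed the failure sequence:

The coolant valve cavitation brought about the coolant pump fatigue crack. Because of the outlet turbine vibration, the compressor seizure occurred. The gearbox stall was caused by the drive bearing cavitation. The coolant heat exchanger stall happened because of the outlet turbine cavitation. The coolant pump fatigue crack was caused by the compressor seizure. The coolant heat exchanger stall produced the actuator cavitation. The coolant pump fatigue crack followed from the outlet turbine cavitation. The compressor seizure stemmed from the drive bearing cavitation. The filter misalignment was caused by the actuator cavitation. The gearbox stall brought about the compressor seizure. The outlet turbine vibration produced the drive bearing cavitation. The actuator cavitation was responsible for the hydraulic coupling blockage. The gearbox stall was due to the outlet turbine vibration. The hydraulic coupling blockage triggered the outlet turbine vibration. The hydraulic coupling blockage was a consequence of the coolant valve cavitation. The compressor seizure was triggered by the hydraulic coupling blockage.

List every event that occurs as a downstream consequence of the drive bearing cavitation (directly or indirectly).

Direct effects: the gearbox stall, the compressor seizure.
2 steps out: the coolant pump fatigue crack.
Not reachable from it: the outlet turbine cavitation, the coolant valve cavitation, the coolant heat exchanger stall, the actuator cavitation, the hydraulic coupling blockage, the outlet turbine vibration, the filter misalignment.

the compressor seizure, the coolant pump fatigue crack, the gearbox stall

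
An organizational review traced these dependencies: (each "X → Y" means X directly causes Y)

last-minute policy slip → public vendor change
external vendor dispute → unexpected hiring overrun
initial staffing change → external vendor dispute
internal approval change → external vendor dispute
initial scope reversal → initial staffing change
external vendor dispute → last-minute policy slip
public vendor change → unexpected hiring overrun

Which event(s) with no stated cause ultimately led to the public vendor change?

Tracing upstream from the public vendor change: the public vendor change ← the last-minute policy slip ← the external vendor dispute ← the initial staffing change ← the initial scope reversal.
A separate upstream branch: the public vendor change ← the last-minute policy slip ← the external vendor dispute ← the internal approval change.
Each of those chain origins has no stated cause.

the initial scope reversal, the internal approval change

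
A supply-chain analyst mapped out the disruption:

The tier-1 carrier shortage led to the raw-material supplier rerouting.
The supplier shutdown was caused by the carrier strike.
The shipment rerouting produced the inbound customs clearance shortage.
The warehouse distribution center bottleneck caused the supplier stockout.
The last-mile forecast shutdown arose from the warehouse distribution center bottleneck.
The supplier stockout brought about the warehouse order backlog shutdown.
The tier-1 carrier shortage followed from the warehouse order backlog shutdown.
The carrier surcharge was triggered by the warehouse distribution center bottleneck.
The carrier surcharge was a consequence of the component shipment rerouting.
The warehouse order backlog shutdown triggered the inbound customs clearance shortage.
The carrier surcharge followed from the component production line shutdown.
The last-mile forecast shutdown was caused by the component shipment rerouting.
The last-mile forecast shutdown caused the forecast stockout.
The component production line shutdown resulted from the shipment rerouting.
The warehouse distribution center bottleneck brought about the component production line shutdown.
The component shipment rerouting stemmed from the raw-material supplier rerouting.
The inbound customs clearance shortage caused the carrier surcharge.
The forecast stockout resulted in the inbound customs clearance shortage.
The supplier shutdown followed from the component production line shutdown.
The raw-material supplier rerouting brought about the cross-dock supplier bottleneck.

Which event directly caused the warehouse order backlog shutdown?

Upstream contributors include the warehouse distribution center bottleneck, but only the supplier stockout feeds directly into the warehouse order backlog shutdown.

the supplier stockout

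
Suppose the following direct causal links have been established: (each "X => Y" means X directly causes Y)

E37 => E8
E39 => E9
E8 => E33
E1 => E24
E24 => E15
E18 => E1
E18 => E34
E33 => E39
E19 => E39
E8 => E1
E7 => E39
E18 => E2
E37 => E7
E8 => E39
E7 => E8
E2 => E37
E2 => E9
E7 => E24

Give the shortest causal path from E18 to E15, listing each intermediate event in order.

E18 → E1
E1 → E24
E24 → E15
Length: 3 steps.

E18 → E1 → E24 → E15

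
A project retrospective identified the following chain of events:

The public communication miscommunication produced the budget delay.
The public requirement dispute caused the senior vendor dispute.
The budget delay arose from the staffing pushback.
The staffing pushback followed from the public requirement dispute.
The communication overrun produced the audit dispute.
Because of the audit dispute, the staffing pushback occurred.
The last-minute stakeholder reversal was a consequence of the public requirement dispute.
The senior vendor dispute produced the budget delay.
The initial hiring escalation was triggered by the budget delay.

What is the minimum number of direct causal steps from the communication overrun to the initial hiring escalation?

4

Shortest chain: the communication overrun → the audit dispute → the staffing pushback → the budget delay → the initial hiring escalation.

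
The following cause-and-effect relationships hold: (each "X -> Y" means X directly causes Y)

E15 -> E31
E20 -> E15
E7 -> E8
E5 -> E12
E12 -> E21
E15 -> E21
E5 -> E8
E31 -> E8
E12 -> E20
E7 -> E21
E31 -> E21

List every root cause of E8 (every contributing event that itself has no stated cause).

E5, E7

Tracing upstream from E8: E8 ← E5.
A separate upstream branch: E8 ← E7.
Each of those chain origins has no stated cause.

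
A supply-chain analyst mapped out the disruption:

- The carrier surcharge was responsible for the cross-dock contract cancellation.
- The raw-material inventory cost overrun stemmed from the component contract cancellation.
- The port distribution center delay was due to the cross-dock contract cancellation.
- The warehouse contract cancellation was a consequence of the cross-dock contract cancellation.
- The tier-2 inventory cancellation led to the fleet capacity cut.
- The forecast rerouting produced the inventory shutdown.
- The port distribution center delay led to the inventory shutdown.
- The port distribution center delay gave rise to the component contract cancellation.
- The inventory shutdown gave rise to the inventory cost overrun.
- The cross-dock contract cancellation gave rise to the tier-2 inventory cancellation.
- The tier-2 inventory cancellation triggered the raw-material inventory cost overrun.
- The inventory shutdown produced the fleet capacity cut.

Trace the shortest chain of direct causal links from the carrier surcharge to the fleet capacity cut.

the carrier surcharge → the cross-dock contract cancellation → the tier-2 inventory cancellation → the fleet capacity cut

the carrier surcharge → the cross-dock contract cancellation
the cross-dock contract cancellation → the tier-2 inventory cancellation
the tier-2 inventory cancellation → the fleet capacity cut
Length: 3 steps.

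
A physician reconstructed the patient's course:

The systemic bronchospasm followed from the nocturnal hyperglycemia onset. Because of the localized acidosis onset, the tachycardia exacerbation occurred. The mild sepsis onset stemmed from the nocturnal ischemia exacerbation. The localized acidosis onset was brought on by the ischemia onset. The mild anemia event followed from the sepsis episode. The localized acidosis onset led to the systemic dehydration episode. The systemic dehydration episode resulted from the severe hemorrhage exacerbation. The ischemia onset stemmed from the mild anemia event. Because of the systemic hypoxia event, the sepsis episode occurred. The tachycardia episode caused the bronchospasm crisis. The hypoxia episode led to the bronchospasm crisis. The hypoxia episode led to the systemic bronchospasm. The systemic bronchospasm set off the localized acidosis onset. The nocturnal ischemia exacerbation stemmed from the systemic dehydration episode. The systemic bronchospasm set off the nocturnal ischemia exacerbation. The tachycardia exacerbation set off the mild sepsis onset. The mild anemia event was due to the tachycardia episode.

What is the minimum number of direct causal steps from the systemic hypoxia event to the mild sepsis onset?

Shortest chain: the systemic hypoxia event → the sepsis episode → the mild anemia event → the ischemia onset → the localized acidosis onset → the tachycardia exacerbation → the mild sepsis onset.

6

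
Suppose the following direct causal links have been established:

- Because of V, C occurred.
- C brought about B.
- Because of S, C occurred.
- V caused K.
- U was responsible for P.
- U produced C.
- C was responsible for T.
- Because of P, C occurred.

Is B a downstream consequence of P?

There is a causal chain: P → C → B.

Yes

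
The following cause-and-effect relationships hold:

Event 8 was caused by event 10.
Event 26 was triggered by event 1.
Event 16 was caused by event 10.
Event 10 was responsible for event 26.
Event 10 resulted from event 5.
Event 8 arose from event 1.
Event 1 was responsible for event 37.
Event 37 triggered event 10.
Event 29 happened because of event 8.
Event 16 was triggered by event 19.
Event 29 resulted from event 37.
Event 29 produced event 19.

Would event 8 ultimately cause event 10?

No

Event 8 leads to event 29, event 19, event 16; event 10 is not among them.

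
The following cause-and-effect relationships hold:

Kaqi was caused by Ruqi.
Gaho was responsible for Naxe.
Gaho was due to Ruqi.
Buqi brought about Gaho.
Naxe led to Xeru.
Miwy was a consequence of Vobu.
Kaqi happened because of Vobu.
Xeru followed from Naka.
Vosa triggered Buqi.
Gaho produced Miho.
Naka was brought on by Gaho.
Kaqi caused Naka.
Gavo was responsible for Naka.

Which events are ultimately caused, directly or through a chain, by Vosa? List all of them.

Buqi, Gaho, Miho, Naka, Naxe, Xeru

Direct effects: Buqi.
2 steps out: Gaho.
3 steps out: Naxe, Miho, Naka.
4 steps out: Xeru.
Not reachable from it: Ruqi, Vobu, Gavo, Kaqi, Miwy.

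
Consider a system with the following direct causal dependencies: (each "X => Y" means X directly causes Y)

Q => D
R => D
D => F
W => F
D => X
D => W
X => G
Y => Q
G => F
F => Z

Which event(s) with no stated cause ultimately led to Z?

R, Y

Tracing upstream from Z: Z ← F ← D ← Q ← Y.
A separate upstream branch: Z ← F ← D ← R.
Each of those chain origins has no stated cause.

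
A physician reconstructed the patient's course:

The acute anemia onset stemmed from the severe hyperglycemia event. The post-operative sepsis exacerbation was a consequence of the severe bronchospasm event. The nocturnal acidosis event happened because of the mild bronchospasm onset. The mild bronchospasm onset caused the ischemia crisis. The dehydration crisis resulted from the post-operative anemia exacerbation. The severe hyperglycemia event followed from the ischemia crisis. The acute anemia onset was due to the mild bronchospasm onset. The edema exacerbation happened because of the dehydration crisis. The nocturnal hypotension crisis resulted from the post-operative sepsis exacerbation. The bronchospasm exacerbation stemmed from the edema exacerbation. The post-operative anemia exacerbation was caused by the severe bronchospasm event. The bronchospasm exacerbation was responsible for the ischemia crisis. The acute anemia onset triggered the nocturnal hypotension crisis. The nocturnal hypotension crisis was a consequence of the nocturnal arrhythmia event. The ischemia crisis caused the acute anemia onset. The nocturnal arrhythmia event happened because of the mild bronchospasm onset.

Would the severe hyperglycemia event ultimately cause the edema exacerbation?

No

The severe hyperglycemia event leads to the acute anemia onset, the nocturnal hypotension crisis; the edema exacerbation is not among them.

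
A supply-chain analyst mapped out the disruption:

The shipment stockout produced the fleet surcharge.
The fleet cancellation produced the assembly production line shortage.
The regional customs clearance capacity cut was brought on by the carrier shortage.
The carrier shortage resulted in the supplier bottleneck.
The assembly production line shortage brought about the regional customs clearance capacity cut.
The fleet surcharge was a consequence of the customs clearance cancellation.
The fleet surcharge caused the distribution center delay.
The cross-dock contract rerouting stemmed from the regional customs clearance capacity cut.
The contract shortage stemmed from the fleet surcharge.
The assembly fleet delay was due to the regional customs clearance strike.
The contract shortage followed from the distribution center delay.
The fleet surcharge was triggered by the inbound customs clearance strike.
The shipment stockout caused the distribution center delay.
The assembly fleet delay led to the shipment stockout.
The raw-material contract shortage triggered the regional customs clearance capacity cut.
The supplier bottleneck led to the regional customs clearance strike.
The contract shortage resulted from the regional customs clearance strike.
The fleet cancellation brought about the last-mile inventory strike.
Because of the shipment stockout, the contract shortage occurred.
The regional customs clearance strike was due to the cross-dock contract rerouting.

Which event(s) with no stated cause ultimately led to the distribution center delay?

the carrier shortage, the customs clearance cancellation, the fleet cancellation, the inbound customs clearance strike, the raw-material contract shortage

Tracing upstream from the distribution center delay: the distribution center delay ← the shipment stockout ← the assembly fleet delay ← the regional customs clearance strike ← the cross-dock contract rerouting ← the regional customs clearance capacity cut ← the assembly production line shortage ← the fleet cancellation.
A separate upstream branch: the distribution center delay ← the shipment stockout ← the assembly fleet delay ← the regional customs clearance strike ← the supplier bottleneck ← the carrier shortage.
A separate upstream branch: the distribution center delay ← the shipment stockout ← the assembly fleet delay ← the regional customs clearance strike ← the cross-dock contract rerouting ← the regional customs clearance capacity cut ← the raw-material contract shortage.
A separate upstream branch: the distribution center delay ← the fleet surcharge ← the customs clearance cancellation.
A separate upstream branch: the distribution center delay ← the fleet surcharge ← the inbound customs clearance strike.
Each of those chain origins has no stated cause.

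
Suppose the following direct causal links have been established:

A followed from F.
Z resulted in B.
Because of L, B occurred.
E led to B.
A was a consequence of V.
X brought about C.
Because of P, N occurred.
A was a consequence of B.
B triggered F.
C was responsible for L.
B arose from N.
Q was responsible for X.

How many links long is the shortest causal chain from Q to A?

Shortest chain: Q → X → C → L → B → A.

5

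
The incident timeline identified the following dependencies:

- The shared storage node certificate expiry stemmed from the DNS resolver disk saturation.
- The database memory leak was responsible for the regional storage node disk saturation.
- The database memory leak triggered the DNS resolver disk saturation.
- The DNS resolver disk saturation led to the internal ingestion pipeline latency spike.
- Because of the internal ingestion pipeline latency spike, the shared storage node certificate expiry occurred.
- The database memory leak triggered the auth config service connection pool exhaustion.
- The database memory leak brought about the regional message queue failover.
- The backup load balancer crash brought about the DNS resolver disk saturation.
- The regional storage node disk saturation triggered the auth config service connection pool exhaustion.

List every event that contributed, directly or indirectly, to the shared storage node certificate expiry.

Immediate causes of the shared storage node certificate expiry: the DNS resolver disk saturation, the internal ingestion pipeline latency spike.
Further upstream: the database memory leak, the backup load balancer crash.

the DNS resolver disk saturation, the backup load balancer crash, the database memory leak, the internal ingestion pipeline latency spike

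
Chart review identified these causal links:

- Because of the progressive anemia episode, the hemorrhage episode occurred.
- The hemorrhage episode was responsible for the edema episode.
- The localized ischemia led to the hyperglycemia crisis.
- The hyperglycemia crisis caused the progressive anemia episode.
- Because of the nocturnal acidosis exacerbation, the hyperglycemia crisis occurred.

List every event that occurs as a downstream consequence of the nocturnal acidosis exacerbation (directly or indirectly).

the edema episode, the hemorrhage episode, the hyperglycemia crisis, the progressive anemia episode

Direct effects: the hyperglycemia crisis.
2 steps out: the progressive anemia episode.
3 steps out: the hemorrhage episode.
4 steps out: the edema episode.
Not reachable from it: the localized ischemia.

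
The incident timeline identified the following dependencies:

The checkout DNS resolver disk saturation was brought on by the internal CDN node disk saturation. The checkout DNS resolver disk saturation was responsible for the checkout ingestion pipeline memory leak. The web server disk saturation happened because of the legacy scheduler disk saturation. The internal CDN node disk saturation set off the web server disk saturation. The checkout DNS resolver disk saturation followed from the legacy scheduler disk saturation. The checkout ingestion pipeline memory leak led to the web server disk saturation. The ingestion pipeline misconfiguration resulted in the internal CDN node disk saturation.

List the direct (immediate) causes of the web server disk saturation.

the checkout ingestion pipeline memory leak, the internal CDN node disk saturation, the legacy scheduler disk saturation

Upstream contributors include the ingestion pipeline misconfiguration, the checkout DNS resolver disk saturation, but only the checkout ingestion pipeline memory leak, the internal CDN node disk saturation, the legacy scheduler disk saturation feed directly into the web server disk saturation.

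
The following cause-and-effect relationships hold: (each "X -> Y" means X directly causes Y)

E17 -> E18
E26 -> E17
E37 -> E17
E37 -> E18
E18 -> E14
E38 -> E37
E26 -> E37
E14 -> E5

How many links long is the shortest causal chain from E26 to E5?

Shortest chain: E26 → E37 → E18 → E14 → E5.

4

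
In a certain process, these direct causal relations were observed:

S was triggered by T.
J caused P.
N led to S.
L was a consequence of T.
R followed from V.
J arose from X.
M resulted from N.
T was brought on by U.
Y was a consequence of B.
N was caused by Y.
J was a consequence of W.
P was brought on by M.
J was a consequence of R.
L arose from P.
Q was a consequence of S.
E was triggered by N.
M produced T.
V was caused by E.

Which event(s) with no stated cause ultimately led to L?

Tracing upstream from L: L ← P ← M ← N ← Y ← B.
A separate upstream branch: L ← P ← J ← W.
A separate upstream branch: L ← P ← J ← X.
A separate upstream branch: L ← T ← U.
Each of those chain origins has no stated cause.

B, U, W, X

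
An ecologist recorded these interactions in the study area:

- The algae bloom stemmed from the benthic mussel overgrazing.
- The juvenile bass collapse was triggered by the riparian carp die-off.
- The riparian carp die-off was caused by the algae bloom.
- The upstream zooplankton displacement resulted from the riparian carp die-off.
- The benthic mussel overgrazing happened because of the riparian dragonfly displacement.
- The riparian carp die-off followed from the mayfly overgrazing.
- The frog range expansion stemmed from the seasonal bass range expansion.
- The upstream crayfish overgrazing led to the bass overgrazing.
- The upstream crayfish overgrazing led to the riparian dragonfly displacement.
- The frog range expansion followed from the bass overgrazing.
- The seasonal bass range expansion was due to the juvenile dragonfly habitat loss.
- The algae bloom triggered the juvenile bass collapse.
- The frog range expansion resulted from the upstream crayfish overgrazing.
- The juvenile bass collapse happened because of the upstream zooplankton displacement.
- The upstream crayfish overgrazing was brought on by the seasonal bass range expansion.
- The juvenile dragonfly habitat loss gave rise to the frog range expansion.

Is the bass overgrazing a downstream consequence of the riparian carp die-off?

The riparian carp die-off leads to the upstream zooplankton displacement, the juvenile bass collapse; the bass overgrazing is not among them.

No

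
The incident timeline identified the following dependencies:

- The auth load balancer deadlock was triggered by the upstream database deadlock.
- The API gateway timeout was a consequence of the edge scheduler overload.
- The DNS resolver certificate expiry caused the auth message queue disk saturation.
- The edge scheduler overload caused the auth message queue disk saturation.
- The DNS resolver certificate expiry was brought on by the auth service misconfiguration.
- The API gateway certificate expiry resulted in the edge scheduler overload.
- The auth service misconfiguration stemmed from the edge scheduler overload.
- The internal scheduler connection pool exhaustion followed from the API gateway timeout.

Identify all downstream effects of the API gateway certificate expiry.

the API gateway timeout, the DNS resolver certificate expiry, the auth message queue disk saturation, the auth service misconfiguration, the edge scheduler overload, the internal scheduler connection pool exhaustion

Direct effects: the edge scheduler overload.
2 steps out: the auth service misconfiguration, the API gateway timeout, the auth message queue disk saturation.
3 steps out: the DNS resolver certificate expiry, the internal scheduler connection pool exhaustion.
Not reachable from it: the upstream database deadlock, the auth load balancer deadlock.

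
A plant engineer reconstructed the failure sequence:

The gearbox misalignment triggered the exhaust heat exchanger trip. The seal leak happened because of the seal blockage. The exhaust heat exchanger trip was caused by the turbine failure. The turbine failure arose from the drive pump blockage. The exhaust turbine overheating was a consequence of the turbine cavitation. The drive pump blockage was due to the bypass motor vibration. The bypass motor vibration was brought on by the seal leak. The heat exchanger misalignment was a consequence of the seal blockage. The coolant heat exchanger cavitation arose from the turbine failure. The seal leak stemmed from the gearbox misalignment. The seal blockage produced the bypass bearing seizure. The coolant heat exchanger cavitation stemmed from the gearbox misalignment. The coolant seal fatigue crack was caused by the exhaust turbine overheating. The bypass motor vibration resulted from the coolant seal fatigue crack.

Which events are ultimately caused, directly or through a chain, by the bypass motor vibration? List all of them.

Direct effects: the drive pump blockage.
2 steps out: the turbine failure.
3 steps out: the exhaust heat exchanger trip, the coolant heat exchanger cavitation.
Not reachable from it: the seal blockage, the turbine cavitation, the gearbox misalignment, the exhaust turbine overheating, the seal leak, the coolant seal fatigue crack, the bypass bearing seizure, the heat exchanger misalignment.

the coolant heat exchanger cavitation, the drive pump blockage, the exhaust heat exchanger trip, the turbine failure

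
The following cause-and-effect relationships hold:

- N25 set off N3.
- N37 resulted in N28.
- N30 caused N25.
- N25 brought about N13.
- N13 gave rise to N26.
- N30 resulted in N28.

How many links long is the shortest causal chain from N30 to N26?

3

Shortest chain: N30 → N25 → N13 → N26.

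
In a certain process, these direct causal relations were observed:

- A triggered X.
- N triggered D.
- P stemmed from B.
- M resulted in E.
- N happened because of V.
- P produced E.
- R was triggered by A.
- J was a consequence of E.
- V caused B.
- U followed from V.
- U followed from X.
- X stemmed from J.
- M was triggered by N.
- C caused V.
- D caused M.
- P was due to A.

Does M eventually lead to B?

M leads to E, J, X, U; B is not among them.

No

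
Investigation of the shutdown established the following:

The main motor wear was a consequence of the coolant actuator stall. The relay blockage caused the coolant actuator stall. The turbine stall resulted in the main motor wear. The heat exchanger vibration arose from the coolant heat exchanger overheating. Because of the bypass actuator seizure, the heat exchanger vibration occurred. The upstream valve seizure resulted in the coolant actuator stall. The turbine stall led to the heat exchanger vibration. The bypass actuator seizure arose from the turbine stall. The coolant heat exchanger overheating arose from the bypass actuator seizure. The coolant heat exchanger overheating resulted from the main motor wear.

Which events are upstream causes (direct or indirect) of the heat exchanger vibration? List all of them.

Immediate causes of the heat exchanger vibration: the turbine stall, the bypass actuator seizure, the coolant heat exchanger overheating.
Further upstream: the relay blockage, the upstream valve seizure, the coolant actuator stall, the main motor wear.

the bypass actuator seizure, the coolant actuator stall, the coolant heat exchanger overheating, the main motor wear, the relay blockage, the turbine stall, the upstream valve seizure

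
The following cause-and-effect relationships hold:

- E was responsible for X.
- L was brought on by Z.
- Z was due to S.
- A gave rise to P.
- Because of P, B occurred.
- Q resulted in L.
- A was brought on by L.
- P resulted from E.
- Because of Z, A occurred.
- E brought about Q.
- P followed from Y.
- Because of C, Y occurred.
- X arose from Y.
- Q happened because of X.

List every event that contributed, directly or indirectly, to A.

Immediate causes of A: Z, L.
Further upstream: C, Y, S, E, X, Q.

C, E, L, Q, S, X, Y, Z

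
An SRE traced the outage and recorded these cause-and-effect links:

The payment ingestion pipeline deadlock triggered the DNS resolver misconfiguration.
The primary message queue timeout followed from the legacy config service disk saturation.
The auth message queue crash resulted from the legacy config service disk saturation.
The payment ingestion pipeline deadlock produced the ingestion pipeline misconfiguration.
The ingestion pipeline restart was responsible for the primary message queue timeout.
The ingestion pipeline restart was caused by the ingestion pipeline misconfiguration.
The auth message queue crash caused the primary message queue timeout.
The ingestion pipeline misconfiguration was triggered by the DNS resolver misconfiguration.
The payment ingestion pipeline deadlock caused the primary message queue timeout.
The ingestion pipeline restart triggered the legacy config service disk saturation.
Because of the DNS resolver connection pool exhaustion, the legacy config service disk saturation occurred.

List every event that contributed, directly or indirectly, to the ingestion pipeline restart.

the DNS resolver misconfiguration, the ingestion pipeline misconfiguration, the payment ingestion pipeline deadlock

Immediate cause of the ingestion pipeline restart: the ingestion pipeline misconfiguration.
Further upstream: the payment ingestion pipeline deadlock, the DNS resolver misconfiguration.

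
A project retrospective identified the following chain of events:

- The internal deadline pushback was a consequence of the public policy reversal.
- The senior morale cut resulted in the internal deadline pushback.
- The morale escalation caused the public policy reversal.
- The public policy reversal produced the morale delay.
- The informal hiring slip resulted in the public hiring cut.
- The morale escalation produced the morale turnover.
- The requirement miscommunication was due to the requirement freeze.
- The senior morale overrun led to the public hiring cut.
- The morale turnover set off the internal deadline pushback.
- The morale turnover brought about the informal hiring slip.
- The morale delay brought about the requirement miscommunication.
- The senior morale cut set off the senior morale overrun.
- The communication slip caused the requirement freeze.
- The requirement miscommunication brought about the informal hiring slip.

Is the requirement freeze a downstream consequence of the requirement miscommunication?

The requirement miscommunication leads to the informal hiring slip, the public hiring cut; the requirement freeze is not among them.

No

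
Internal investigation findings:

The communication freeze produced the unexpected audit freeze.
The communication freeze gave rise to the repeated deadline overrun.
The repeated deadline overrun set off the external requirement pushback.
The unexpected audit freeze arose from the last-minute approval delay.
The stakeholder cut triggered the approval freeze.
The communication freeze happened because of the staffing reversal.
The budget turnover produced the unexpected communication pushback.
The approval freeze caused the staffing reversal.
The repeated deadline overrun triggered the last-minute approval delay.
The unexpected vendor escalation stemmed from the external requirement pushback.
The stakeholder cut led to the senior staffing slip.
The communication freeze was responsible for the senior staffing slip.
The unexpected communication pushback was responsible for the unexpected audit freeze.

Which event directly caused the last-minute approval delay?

Upstream contributors include the stakeholder cut, the approval freeze, the staffing reversal, the communication freeze, but only the repeated deadline overrun feeds directly into the last-minute approval delay.

the repeated deadline overrun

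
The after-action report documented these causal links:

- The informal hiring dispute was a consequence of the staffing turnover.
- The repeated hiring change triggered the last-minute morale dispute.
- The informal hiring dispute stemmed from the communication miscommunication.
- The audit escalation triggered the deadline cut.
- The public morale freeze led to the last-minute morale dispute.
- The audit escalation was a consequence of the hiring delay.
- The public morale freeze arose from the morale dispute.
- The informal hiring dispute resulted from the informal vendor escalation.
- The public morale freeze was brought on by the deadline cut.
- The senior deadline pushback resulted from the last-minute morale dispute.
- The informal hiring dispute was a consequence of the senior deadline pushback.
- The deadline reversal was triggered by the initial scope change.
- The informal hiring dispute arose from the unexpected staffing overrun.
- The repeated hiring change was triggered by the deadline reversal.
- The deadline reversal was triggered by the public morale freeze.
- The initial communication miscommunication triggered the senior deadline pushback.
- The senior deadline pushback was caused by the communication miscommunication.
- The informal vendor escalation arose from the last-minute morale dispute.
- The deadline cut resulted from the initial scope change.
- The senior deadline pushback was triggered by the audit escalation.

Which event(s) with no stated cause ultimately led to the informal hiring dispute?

the communication miscommunication, the hiring delay, the initial communication miscommunication, the initial scope change, the morale dispute, the staffing turnover, the unexpected staffing overrun

Tracing upstream from the informal hiring dispute: the informal hiring dispute ← the senior deadline pushback ← the audit escalation ← the hiring delay.
A separate upstream branch: the informal hiring dispute ← the senior deadline pushback ← the last-minute morale dispute ← the public morale freeze ← the morale dispute.
A separate upstream branch: the informal hiring dispute ← the senior deadline pushback ← the last-minute morale dispute ← the public morale freeze ← the deadline cut ← the initial scope change.
A separate upstream branch: the informal hiring dispute ← the senior deadline pushback ← the initial communication miscommunication.
A separate upstream branch: the informal hiring dispute ← the communication miscommunication.
A separate upstream branch: the informal hiring dispute ← the staffing turnover.
A separate upstream branch: the informal hiring dispute ← the unexpected staffing overrun.
Each of those chain origins has no stated cause.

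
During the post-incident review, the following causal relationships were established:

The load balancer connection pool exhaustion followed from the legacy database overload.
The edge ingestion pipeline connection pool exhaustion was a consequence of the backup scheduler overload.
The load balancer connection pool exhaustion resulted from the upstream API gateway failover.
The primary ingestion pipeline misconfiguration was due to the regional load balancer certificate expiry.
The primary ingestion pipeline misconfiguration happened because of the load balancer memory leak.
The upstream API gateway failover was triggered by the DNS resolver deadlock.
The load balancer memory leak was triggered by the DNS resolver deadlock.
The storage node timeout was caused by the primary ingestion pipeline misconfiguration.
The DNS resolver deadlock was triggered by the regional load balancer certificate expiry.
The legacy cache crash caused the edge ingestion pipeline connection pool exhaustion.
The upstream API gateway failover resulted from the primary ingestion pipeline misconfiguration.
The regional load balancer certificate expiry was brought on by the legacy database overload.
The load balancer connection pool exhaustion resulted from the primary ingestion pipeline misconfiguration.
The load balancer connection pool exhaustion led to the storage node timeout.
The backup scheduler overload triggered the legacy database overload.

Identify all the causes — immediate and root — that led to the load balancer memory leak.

the DNS resolver deadlock, the backup scheduler overload, the legacy database overload, the regional load balancer certificate expiry

Immediate cause of the load balancer memory leak: the DNS resolver deadlock.
Further upstream: the backup scheduler overload, the legacy database overload, the regional load balancer certificate expiry.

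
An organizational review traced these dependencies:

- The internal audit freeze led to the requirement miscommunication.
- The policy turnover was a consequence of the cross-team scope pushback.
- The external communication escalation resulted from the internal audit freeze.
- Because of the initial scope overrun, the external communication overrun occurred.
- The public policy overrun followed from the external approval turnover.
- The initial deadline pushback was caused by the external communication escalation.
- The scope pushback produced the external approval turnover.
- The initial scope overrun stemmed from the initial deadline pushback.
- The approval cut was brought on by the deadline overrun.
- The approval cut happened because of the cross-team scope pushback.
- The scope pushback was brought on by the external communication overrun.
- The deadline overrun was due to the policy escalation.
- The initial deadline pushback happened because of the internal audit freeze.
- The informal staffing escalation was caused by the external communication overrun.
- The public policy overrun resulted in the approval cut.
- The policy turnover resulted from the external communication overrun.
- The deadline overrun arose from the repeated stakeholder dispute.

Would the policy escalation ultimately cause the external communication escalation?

No

The policy escalation leads to the deadline overrun, the approval cut; the external communication escalation is not among them.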